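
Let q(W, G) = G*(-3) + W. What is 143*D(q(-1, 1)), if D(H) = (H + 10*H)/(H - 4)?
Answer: 1573/2 ≈ 786.50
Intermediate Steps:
q(W, G) = W - 3*G (q(W, G) = -3*G + W = W - 3*G)
D(H) = 11*H/(-4 + H) (D(H) = (11*H)/(-4 + H) = 11*H/(-4 + H))
143*D(q(-1, 1)) = 143*(11*(-1 - 3*1)/(-4 + (-1 - 3*1))) = 143*(11*(-1 - 3)/(-4 + (-1 - 3))) = 143*(11*(-4)/(-4 - 4)) = 143*(11*(-4)/(-8)) = 143*(11*(-4)*(-⅛)) = 143*(11/2) = 1573/2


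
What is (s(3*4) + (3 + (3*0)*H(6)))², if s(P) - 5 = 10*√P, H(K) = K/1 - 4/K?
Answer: 1264 + 320*√3 ≈ 1818.3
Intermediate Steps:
H(K) = K - 4/K (H(K) = K*1 - 4/K = K - 4/K)
s(P) = 5 + 10*√P
(s(3*4) + (3 + (3*0)*H(6)))² = ((5 + 10*√(3*4)) + (3 + (3*0)*(6 - 4/6)))² = ((5 + 10*√12) + (3 + 0*(6 - 4*⅙)))² = ((5 + 10*(2*√3)) + (3 + 0*(6 - ⅔)))² = ((5 + 20*√3) + (3 + 0*(16/3)))² = ((5 + 20*√3) + (3 + 0))² = ((5 + 20*√3) + 3)² = (8 + 20*√3)²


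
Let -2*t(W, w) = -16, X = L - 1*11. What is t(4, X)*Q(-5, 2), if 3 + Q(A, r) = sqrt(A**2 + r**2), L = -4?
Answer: -24 + 8*sqrt(29) ≈ 19.081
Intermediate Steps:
X = -15 (X = -4 - 1*11 = -4 - 11 = -15)
t(W, w) = 8 (t(W, w) = -1/2*(-16) = 8)
Q(A, r) = -3 + sqrt(A**2 + r**2)
t(4, X)*Q(-5, 2) = 8*(-3 + sqrt((-5)**2 + 2**2)) = 8*(-3 + sqrt(25 + 4)) = 8*(-3 + sqrt(29)) = -24 + 8*sqrt(29)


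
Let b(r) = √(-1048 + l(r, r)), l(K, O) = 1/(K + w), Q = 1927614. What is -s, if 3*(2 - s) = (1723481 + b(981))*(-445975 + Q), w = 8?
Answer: 2553576665353/3 + 1481639*I*√1025069819/2967 ≈ 8.5119e+11 + 1.5988e+7*I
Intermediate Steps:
l(K, O) = 1/(8 + K) (l(K, O) = 1/(K + 8) = 1/(8 + K))
b(r) = √(-1048 + 1/(8 + r))
s = -2553576665353/3 - 1481639*I*√1025069819/2967 (s = 2 - (1723481 + √((-8383 - 1048*981)/(8 + 981)))*(-445975 + 1927614)/3 = 2 - (1723481 + √((-8383 - 1028088)/989))*1481639/3 = 2 - (1723481 + √((1/989)*(-1036471)))*1481639/3 = 2 - (1723481 + √(-1036471/989))*1481639/3 = 2 - (1723481 + I*√1025069819/989)*1481639/3 = 2 - (2553576665359 + 1481639*I*√1025069819/989)/3 = 2 + (-2553576665359/3 - 1481639*I*√1025069819/2967) = -2553576665353/3 - 1481639*I*√1025069819/2967 ≈ -8.5119e+11 - 1.5988e+7*I)
-s = -(-2553576665353/3 - 1481639*I*√1025069819/2967) = 2553576665353/3 + 1481639*I*√1025069819/2967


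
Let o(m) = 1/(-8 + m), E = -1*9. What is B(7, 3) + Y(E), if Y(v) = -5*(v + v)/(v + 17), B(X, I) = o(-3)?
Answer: 491/44 ≈ 11.159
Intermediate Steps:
E = -9
B(X, I) = -1/11 (B(X, I) = 1/(-8 - 3) = 1/(-11) = -1/11)
Y(v) = -10*v/(17 + v) (Y(v) = -5*2*v/(17 + v) = -10*v/(17 + v))
B(7, 3) + Y(E) = -1/11 - 10*(-9)/(17 - 9) = -1/11 - 10*(-9)/8 = -1/11 - 10*(-9)*1/8 = -1/11 + 45/4 = 491/44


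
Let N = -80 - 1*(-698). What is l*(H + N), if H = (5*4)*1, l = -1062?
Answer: -677556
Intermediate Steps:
N = 618 (N = -80 + 698 = 618)
H = 20 (H = 20*1 = 20)
l*(H + N) = -1062*(20 + 618) = -1062*638 = -677556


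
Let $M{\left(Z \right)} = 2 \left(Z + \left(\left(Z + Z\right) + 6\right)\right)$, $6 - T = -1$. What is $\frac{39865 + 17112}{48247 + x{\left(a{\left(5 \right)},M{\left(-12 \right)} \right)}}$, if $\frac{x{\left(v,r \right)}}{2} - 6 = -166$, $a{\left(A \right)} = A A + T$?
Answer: $\frac{56977}{47927} \approx 1.1888$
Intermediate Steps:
$T = 7$ ($T = 6 - -1 = 6 + 1 = 7$)
$M{\left(Z \right)} = 12 + 6 Z$ ($M{\left(Z \right)} = 2 \left(Z + \left(2 Z + 6\right)\right) = 2 \left(Z + \left(6 + 2 Z\right)\right) = 2 \left(6 + 3 Z\right) = 12 + 6 Z$)
$a{\left(A \right)} = 7 + A^{2}$ ($a{\left(A \right)} = A A + 7 = A^{2} + 7 = 7 + A^{2}$)
$x{\left(v,r \right)} = -320$ ($x{\left(v,r \right)} = 12 + 2 \left(-166\right) = 12 - 332 = -320$)
$\frac{39865 + 17112}{48247 + x{\left(a{\left(5 \right)},M{\left(-12 \right)} \right)}} = \frac{39865 + 17112}{48247 - 320} = \frac{56977}{47927}$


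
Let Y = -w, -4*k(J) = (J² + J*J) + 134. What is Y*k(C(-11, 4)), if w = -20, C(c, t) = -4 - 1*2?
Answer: -1030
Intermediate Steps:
C(c, t) = -6 (C(c, t) = -4 - 2 = -6)
k(J) = -67/2 - J²/2 (k(J) = -((J² + J*J) + 134)/4 = -((J² + J²) + 134)/4 = -(2*J² + 134)/4 = -(134 + 2*J²)/4 = -67/2 - J²/2)
Y = 20 (Y = -1*(-20) = 20)
Y*k(C(-11, 4)) = 20*(-67/2 - ½*(-6)²) = 20*(-67/2 - ½*36) = 20*(-67/2 - 18) = 20*(-103/2) = -1030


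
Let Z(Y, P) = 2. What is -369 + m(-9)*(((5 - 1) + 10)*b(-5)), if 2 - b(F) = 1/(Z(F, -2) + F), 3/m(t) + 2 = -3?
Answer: -1943/5 ≈ -388.60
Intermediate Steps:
m(t) = -⅗ (m(t) = 3/(-2 - 3) = 3/(-5) = 3*(-⅕) = -⅗)
b(F) = 2 - 1/(2 + F)
-369 + m(-9)*(((5 - 1) + 10)*b(-5)) = -369 - 3*((5 - 1) + 10)*(3 + 2*(-5))/(2 - 5)/5 = -369 - 3*(4 + 10)*(3 - 10)/(-3)/5 = -369 - 42*(-⅓*(-7))/5 = -369 - 42*7/(5*3) = -369 - ⅗*98/3 = -369 - 98/5 = -1943/5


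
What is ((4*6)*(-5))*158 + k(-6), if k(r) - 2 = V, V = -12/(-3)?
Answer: -18954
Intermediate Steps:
V = 4 (V = -12*(-⅓) = 4)
k(r) = 6 (k(r) = 2 + 4 = 6)
((4*6)*(-5))*158 + k(-6) = ((4*6)*(-5))*158 + 6 = (24*(-5))*158 + 6 = -120*158 + 6 = -18960 + 6 = -18954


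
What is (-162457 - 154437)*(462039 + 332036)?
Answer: -251637603050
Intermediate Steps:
(-162457 - 154437)*(462039 + 332036) = -316894*794075 = -251637603050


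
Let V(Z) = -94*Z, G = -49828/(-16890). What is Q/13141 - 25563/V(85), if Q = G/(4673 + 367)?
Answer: 42052470485339/13143967237800 ≈ 3.1994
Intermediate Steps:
G = 24914/8445 (G = -49828*(-1/16890) = 24914/8445 ≈ 2.9501)
Q = 12457/21281400 (Q = 24914/(8445*(4673 + 367)) = (24914/8445)/5040 = (24914/8445)*(1/5040) = 12457/21281400 ≈ 0.00058535)
Q/13141 - 25563/V(85) = (12457/21281400)/13141 - 25563/((-94*85)) = (12457/21281400)*(1/13141) - 25563/(-7990) = 12457/279658877400 - 25563*(-1/7990) = 12457/279658877400 + 25563/7990 = 42052470485339/13143967237800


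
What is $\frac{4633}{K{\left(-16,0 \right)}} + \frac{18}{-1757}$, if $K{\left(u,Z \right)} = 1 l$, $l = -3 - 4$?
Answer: $- \frac{1162901}{1757} \approx -661.87$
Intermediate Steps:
$l = -7$ ($l = -3 - 4 = -7$)
$K{\left(u,Z \right)} = -7$ ($K{\left(u,Z \right)} = 1 \left(-7\right) = -7$)
$\frac{4633}{K{\left(-16,0 \right)}} + \frac{18}{-1757} = \frac{4633}{-7} + \frac{18}{-1757} = 4633 \left(- \frac{1}{7}\right) + 18 \left(- \frac{1}{1757}\right) = - \frac{4633}{7} - \frac{18}{1757} = - \frac{1162901}{1757}$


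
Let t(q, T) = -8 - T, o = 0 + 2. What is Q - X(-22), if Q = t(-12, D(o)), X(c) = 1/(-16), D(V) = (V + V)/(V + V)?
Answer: -143/16 ≈ -8.9375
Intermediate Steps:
o = 2
D(V) = 1 (D(V) = (2*V)/((2*V)) = (2*V)*(1/(2*V)) = 1)
X(c) = -1/16
Q = -9 (Q = -8 - 1*1 = -8 - 1 = -9)
Q - X(-22) = -9 - 1*(-1/16) = -9 + 1/16 = -143/16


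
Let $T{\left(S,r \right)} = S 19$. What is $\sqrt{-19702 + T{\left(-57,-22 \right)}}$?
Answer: $i \sqrt{20785} \approx 144.17 i$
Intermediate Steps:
$T{\left(S,r \right)} = 19 S$
$\sqrt{-19702 + T{\left(-57,-22 \right)}} = \sqrt{-19702 + 19 \left(-57\right)} = \sqrt{-19702 - 1083} = \sqrt{-20785} = i \sqrt{20785}$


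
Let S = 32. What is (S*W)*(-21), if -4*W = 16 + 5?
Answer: 3528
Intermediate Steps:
W = -21/4 (W = -(16 + 5)/4 = -1/4*21 = -21/4 ≈ -5.2500)
(S*W)*(-21) = (32*(-21/4))*(-21) = -168*(-21) = 3528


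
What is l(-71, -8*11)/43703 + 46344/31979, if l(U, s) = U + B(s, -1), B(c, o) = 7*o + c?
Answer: 2020063318/1397578237 ≈ 1.4454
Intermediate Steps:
B(c, o) = c + 7*o
l(U, s) = -7 + U + s (l(U, s) = U + (s + 7*(-1)) = U + (s - 7) = U + (-7 + s) = -7 + U + s)
l(-71, -8*11)/43703 + 46344/31979 = (-7 - 71 - 8*11)/43703 + 46344/31979 = (-7 - 71 - 88)*(1/43703) + 46344*(1/31979) = -166*1/43703 + 46344/31979 = -166/43703 + 46344/31979 = 2020063318/1397578237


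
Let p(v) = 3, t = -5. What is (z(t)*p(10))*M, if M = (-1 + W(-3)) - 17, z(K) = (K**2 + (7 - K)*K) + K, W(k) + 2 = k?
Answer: 2760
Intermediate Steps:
W(k) = -2 + k
z(K) = K + K**2 + K*(7 - K) (z(K) = (K**2 + K*(7 - K)) + K = K + K**2 + K*(7 - K))
M = -23 (M = (-1 + (-2 - 3)) - 17 = (-1 - 5) - 17 = -6 - 17 = -23)
(z(t)*p(10))*M = ((8*(-5))*3)*(-23) = -40*3*(-23) = -120*(-23) = 2760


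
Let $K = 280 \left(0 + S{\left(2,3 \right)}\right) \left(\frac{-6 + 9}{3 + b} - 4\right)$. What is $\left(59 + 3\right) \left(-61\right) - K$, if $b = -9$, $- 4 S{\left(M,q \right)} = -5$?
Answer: $-2207$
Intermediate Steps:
$S{\left(M,q \right)} = \frac{5}{4}$ ($S{\left(M,q \right)} = \left(- \frac{1}{4}\right) \left(-5\right) = \frac{5}{4}$)
$K = -1575$ ($K = 280 \left(0 + \frac{5}{4}\right) \left(\frac{-6 + 9}{3 - 9} - 4\right) = 280 \frac{5 \left(\frac{3}{-6} - 4\right)}{4} = 280 \frac{5 \left(3 \left(- \frac{1}{6}\right) - 4\right)}{4} = 280 \frac{5 \left(- \frac{1}{2} - 4\right)}{4} = 280 \cdot \frac{5}{4} \left(- \frac{9}{2}\right) = 280 \left(- \frac{45}{8}\right) = -1575$)
$\left(59 + 3\right) \left(-61\right) - K = \left(59 + 3\right) \left(-61\right) - -1575 = 62 \left(-61\right) + 1575 = -3782 + 1575 = -2207$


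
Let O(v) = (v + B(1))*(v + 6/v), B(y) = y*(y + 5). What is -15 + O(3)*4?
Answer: 165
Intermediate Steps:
B(y) = y*(5 + y)
O(v) = (6 + v)*(v + 6/v) (O(v) = (v + 1*(5 + 1))*(v + 6/v) = (v + 1*6)*(v + 6/v) = (v + 6)*(v + 6/v) = (6 + v)*(v + 6/v))
-15 + O(3)*4 = -15 + (6 + 3**2 + 6*3 + 36/3)*4 = -15 + (6 + 9 + 18 + 36*(1/3))*4 = -15 + (6 + 9 + 18 + 12)*4 = -15 + 45*4 = -15 + 180 = 165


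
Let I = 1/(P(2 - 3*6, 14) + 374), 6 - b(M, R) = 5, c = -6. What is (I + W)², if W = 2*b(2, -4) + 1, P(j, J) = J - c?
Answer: 1399489/155236 ≈ 9.0152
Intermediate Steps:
b(M, R) = 1 (b(M, R) = 6 - 1*5 = 6 - 5 = 1)
P(j, J) = 6 + J (P(j, J) = J - 1*(-6) = J + 6 = 6 + J)
W = 3 (W = 2*1 + 1 = 2 + 1 = 3)
I = 1/394 (I = 1/((6 + 14) + 374) = 1/(20 + 374) = 1/394 ≈ 0.0025381)
(I + W)² = (1/394 + 3)² = (1183/394)² = 1399489/155236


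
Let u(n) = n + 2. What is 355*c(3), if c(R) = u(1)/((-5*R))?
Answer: -71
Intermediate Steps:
u(n) = 2 + n
c(R) = -3/(5*R) (c(R) = (2 + 1)/((-5*R)) = 3*(-1/(5*R)) = -3/(5*R))
355*c(3) = 355*(-⅗/3) = 355*(-⅗*⅓) = 355*(-⅕) = -71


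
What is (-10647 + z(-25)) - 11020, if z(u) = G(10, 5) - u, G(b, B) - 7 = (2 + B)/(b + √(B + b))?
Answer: -367781/17 - 7*√15/85 ≈ -21635.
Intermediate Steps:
G(b, B) = 7 + (2 + B)/(b + √(B + b))
z(u) = -u + (77 + 7*√15)/(10 + √15) (z(u) = (2 + 5 + 7*10 + 7*√(5 + 10))/(10 + √(5 + 10)) - u = (2 + 5 + 70 + 7*√15)/(10 + √15) - u = (77 + 7*√15)/(10 + √15) - u = -u + (77 + 7*√15)/(10 + √15))
(-10647 + z(-25)) - 11020 = (-10647 + (133/17 - 1*(-25) - 7*√15/85)) - 11020 = (-10647 + (133/17 + 25 - 7*√15/85)) - 11020 = (-10647 + (558/17 - 7*√15/85)) - 11020 = (-180441/17 - 7*√15/85) - 11020 = -367781/17 - 7*√15/85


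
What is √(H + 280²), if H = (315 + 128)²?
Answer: √274649 ≈ 524.07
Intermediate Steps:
H = 196249 (H = 443² = 196249)
√(H + 280²) = √(196249 + 280²) = √(196249 + 78400) = √274649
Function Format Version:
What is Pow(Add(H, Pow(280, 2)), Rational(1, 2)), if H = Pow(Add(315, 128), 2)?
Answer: Pow(274649, Rational(1, 2)) ≈ 524.07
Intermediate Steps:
H = 196249 (H = Pow(443, 2) = 196249)
Pow(Add(H, Pow(280, 2)), Rational(1, 2)) = Pow(Add(196249, Pow(280, 2)), Rational(1, 2)) = Pow(Add(196249, 78400), Rational(1, 2)) = Pow(274649, Rational(1, 2))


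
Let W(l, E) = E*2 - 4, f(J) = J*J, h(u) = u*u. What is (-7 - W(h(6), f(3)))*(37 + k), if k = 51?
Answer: -1848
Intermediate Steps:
h(u) = u**2
f(J) = J**2
W(l, E) = -4 + 2*E (W(l, E) = 2*E - 4 = -4 + 2*E)
(-7 - W(h(6), f(3)))*(37 + k) = (-7 - (-4 + 2*3**2))*(37 + 51) = (-7 - (-4 + 2*9))*88 = (-7 - (-4 + 18))*88 = (-7 - 1*14)*88 = (-7 - 14)*88 = -21*88 = -1848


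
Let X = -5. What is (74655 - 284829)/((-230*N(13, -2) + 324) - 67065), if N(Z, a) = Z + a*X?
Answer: 210174/72031 ≈ 2.9178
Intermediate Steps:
N(Z, a) = Z - 5*a (N(Z, a) = Z + a*(-5) = Z - 5*a)
(74655 - 284829)/((-230*N(13, -2) + 324) - 67065) = (74655 - 284829)/((-230*(13 - 5*(-2)) + 324) - 67065) = -210174/((-230*(13 + 10) + 324) - 67065) = -210174/((-230*23 + 324) - 67065) = -210174/((-5290 + 324) - 67065) = -210174/(-4966 - 67065) = -210174/(-72031) = -210174*(-1/72031) = 210174/72031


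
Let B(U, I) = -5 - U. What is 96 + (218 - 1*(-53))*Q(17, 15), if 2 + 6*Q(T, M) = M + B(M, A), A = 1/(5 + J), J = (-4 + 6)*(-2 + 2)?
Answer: -1321/6 ≈ -220.17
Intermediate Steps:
J = 0 (J = 2*0 = 0)
A = 1/5 (A = 1/(5 + 0) = 1/5 ≈ 0.20000)
Q(T, M) = -7/6 (Q(T, M) = -1/3 + (M + (-5 - M))/6 = -1/3 + (1/6)*(-5) = -1/3 - 5/6 = -7/6)
96 + (218 - 1*(-53))*Q(17, 15) = 96 + (218 - 1*(-53))*(-7/6) = 96 + (218 + 53)*(-7/6) = 96 + 271*(-7/6) = 96 - 1897/6 = -1321/6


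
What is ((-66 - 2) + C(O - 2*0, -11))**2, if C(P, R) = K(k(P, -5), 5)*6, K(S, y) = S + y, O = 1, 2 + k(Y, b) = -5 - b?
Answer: 2500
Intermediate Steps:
k(Y, b) = -7 - b (k(Y, b) = -2 + (-5 - b) = -7 - b)
C(P, R) = 18 (C(P, R) = ((-7 - 1*(-5)) + 5)*6 = ((-7 + 5) + 5)*6 = (-2 + 5)*6 = 3*6 = 18)
((-66 - 2) + C(O - 2*0, -11))**2 = ((-66 - 2) + 18)**2 = (-68 + 18)**2 = (-50)**2 = 2500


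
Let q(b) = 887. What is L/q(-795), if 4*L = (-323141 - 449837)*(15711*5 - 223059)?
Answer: 27924603228/887 ≈ 3.1482e+7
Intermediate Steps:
L = 27924603228 (L = ((-323141 - 449837)*(15711*5 - 223059))/4 = (-772978*(78555 - 223059))/4 = (-772978*(-144504))/4 = (¼)*111698412912 = 27924603228)
L/q(-795) = 27924603228/887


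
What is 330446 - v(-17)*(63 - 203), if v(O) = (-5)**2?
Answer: 333946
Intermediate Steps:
v(O) = 25
330446 - v(-17)*(63 - 203) = 330446 - 25*(63 - 203) = 330446 - 25*(-140) = 330446 - 1*(-3500) = 330446 + 3500 = 333946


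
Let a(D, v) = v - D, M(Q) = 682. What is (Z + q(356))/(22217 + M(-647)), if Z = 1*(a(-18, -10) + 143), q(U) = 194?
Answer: 115/7633 ≈ 0.015066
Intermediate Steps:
Z = 151 (Z = 1*((-10 - 1*(-18)) + 143) = 1*((-10 + 18) + 143) = 1*(8 + 143) = 1*151 = 151)
(Z + q(356))/(22217 + M(-647)) = (151 + 194)/(22217 + 682) = 345/22899 = 345*(1/22899) = 115/7633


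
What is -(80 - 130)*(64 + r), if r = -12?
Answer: 2600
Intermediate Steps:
-(80 - 130)*(64 + r) = -(80 - 130)*(64 - 12) = -(-50)*52 = -1*(-2600) = 2600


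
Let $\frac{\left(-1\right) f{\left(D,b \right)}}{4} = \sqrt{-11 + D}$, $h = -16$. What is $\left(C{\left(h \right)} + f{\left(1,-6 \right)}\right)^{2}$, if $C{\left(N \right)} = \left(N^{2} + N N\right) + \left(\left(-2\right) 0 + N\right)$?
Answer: $245856 - 3968 i \sqrt{10} \approx 2.4586 \cdot 10^{5} - 12548.0 i$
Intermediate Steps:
$f{\left(D,b \right)} = - 4 \sqrt{-11 + D}$
$C{\left(N \right)} = N + 2 N^{2}$ ($C{\left(N \right)} = \left(N^{2} + N^{2}\right) + \left(0 + N\right) = 2 N^{2} + N = N + 2 N^{2}$)
$\left(C{\left(h \right)} + f{\left(1,-6 \right)}\right)^{2} = \left(- 16 \left(1 + 2 \left(-16\right)\right) - 4 \sqrt{-11 + 1}\right)^{2} = \left(- 16 \left(1 - 32\right) - 4 \sqrt{-10}\right)^{2} = \left(\left(-16\right) \left(-31\right) - 4 i \sqrt{10}\right)^{2} = \left(496 - 4 i \sqrt{10}\right)^{2}$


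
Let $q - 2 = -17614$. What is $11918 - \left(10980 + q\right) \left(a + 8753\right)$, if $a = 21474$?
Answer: $200477382$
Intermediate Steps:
$q = -17612$ ($q = 2 - 17614 = -17612$)
$11918 - \left(10980 + q\right) \left(a + 8753\right) = 11918 - \left(10980 - 17612\right) \left(21474 + 8753\right) = 11918 - \left(-6632\right) 30227 = 11918 - -200465464 = 11918 + 200465464 = 200477382$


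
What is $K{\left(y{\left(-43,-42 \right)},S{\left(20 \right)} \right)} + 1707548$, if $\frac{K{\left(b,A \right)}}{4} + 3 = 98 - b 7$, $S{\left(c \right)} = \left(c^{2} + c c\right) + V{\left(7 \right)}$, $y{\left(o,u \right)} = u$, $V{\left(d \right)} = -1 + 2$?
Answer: $1709104$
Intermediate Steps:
$V{\left(d \right)} = 1$
$S{\left(c \right)} = 1 + 2 c^{2}$ ($S{\left(c \right)} = \left(c^{2} + c c\right) + 1 = \left(c^{2} + c^{2}\right) + 1 = 2 c^{2} + 1 = 1 + 2 c^{2}$)
$K{\left(b,A \right)} = 380 - 28 b$ ($K{\left(b,A \right)} = -12 + 4 \left(98 - b 7\right) = -12 + 4 \left(98 - 7 b\right) = -12 - \left(-392 + 28 b\right) = 380 - 28 b$)
$K{\left(y{\left(-43,-42 \right)},S{\left(20 \right)} \right)} + 1707548 = \left(380 - -1176\right) + 1707548 = \left(380 + 1176\right) + 1707548 = 1556 + 1707548 = 1709104$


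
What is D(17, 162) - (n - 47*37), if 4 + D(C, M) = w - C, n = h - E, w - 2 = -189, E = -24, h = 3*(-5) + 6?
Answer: 1516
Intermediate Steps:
h = -9 (h = -15 + 6 = -9)
w = -187 (w = 2 - 189 = -187)
n = 15 (n = -9 - 1*(-24) = -9 + 24 = 15)
D(C, M) = -191 - C (D(C, M) = -4 + (-187 - C) = -191 - C)
D(17, 162) - (n - 47*37) = (-191 - 1*17) - (15 - 47*37) = (-191 - 17) - (15 - 1739) = -208 - 1*(-1724) = -208 + 1724 = 1516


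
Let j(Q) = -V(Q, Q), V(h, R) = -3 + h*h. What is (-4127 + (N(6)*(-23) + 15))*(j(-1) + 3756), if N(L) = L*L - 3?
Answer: -18305218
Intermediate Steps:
V(h, R) = -3 + h**2
N(L) = -3 + L**2 (N(L) = L**2 - 3 = -3 + L**2)
j(Q) = 3 - Q**2 (j(Q) = -(-3 + Q**2) = 3 - Q**2)
(-4127 + (N(6)*(-23) + 15))*(j(-1) + 3756) = (-4127 + ((-3 + 6**2)*(-23) + 15))*((3 - 1*(-1)**2) + 3756) = (-4127 + ((-3 + 36)*(-23) + 15))*((3 - 1*1) + 3756) = (-4127 + (33*(-23) + 15))*((3 - 1) + 3756) = (-4127 + (-759 + 15))*(2 + 3756) = (-4127 - 744)*3758 = -4871*3758 = -18305218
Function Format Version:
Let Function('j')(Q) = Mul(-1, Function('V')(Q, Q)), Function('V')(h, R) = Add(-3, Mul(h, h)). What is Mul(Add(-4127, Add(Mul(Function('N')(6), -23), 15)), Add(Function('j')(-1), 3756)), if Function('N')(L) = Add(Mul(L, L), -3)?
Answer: -18305218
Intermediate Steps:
Function('V')(h, R) = Add(-3, Pow(h, 2))
Function('N')(L) = Add(-3, Pow(L, 2)) (Function('N')(L) = Add(Pow(L, 2), -3) = Add(-3, Pow(L, 2)))
Function('j')(Q) = Add(3, Mul(-1, Pow(Q, 2))) (Function('j')(Q) = Mul(-1, Add(-3, Pow(Q, 2))) = Add(3, Mul(-1, Pow(Q, 2))))
Mul(Add(-4127, Add(Mul(Function('N')(6), -23), 15)), Add(Function('j')(-1), 3756)) = Mul(Add(-4127, Add(Mul(Add(-3, Pow(6, 2)), -23), 15)), Add(Add(3, Mul(-1, Pow(-1, 2))), 3756)) = Mul(Add(-4127, Add(Mul(Add(-3, 36), -23), 15)), Add(Add(3, Mul(-1, 1)), 3756)) = Mul(Add(-4127, Add(Mul(33, -23), 15)), Add(Add(3, -1), 3756)) = Mul(Add(-4127, Add(-759, 15)), Add(2, 3756)) = Mul(Add(-4127, -744), 3758) = Mul(-4871, 3758) = -18305218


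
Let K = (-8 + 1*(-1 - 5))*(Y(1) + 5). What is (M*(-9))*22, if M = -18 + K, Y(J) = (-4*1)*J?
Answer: 6336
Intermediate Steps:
Y(J) = -4*J
K = -14 (K = (-8 + 1*(-1 - 5))*(-4*1 + 5) = (-8 + 1*(-6))*(-4 + 5) = (-8 - 6)*1 = -14*1 = -14)
M = -32 (M = -18 - 14 = -32)
(M*(-9))*22 = -32*(-9)*22 = 288*22 = 6336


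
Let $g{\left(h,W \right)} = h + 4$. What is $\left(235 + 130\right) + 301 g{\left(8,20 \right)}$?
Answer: $3977$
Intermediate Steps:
$g{\left(h,W \right)} = 4 + h$
$\left(235 + 130\right) + 301 g{\left(8,20 \right)} = \left(235 + 130\right) + 301 \left(4 + 8\right) = 365 + 301 \cdot 12 = 365 + 3612 = 3977$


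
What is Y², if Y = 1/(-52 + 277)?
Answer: 1/50625 ≈ 1.9753e-5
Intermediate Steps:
Y = 1/225 ≈ 0.0044444
Y² = (1/225)² = 1/50625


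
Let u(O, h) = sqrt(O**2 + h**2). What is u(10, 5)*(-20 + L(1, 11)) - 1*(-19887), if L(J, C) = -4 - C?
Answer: 19887 - 175*sqrt(5) ≈ 19496.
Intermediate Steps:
u(10, 5)*(-20 + L(1, 11)) - 1*(-19887) = sqrt(10**2 + 5**2)*(-20 + (-4 - 1*11)) - 1*(-19887) = sqrt(100 + 25)*(-20 + (-4 - 11)) + 19887 = sqrt(125)*(-20 - 15) + 19887 = (5*sqrt(5))*(-35) + 19887 = -175*sqrt(5) + 19887 = 19887 - 175*sqrt(5)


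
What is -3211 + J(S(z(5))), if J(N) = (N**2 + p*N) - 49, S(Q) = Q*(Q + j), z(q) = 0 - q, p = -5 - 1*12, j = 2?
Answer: -3290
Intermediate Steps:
p = -17 (p = -5 - 12 = -17)
z(q) = -q
S(Q) = Q*(2 + Q) (S(Q) = Q*(Q + 2) = Q*(2 + Q))
J(N) = -49 + N**2 - 17*N (J(N) = (N**2 - 17*N) - 49 = -49 + N**2 - 17*N)
-3211 + J(S(z(5))) = -3211 + (-49 + ((-1*5)*(2 - 1*5))**2 - 17*(-1*5)*(2 - 1*5)) = -3211 + (-49 + (-5*(2 - 5))**2 - (-85)*(2 - 5)) = -3211 + (-49 + (-5*(-3))**2 - (-85)*(-3)) = -3211 + (-49 + 15**2 - 17*15) = -3211 + (-49 + 225 - 255) = -3211 - 79 = -3290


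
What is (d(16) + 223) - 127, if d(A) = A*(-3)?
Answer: 48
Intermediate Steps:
d(A) = -3*A
(d(16) + 223) - 127 = (-3*16 + 223) - 127 = (-48 + 223) - 127 = 175 - 127 = 48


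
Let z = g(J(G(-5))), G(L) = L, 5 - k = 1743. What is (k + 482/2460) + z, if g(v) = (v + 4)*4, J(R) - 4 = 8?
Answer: -2058779/1230 ≈ -1673.8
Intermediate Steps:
k = -1738 (k = 5 - 1*1743 = 5 - 1743 = -1738)
J(R) = 12 (J(R) = 4 + 8 = 12)
g(v) = 16 + 4*v (g(v) = (4 + v)*4 = 16 + 4*v)
z = 64 (z = 16 + 4*12 = 16 + 48 = 64)
(k + 482/2460) + z = (-1738 + 482/2460) + 64 = (-1738 + 482*(1/2460)) + 64 = (-1738 + 241/1230) + 64 = -2137499/1230 + 64 = -2058779/1230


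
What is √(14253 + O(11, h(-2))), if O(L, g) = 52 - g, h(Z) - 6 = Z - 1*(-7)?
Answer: √14294 ≈ 119.56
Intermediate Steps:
h(Z) = 13 + Z (h(Z) = 6 + (Z - 1*(-7)) = 6 + (Z + 7) = 6 + (7 + Z) = 13 + Z)
√(14253 + O(11, h(-2))) = √(14253 + (52 - (13 - 2))) = √(14253 + (52 - 1*11)) = √(14253 + (52 - 11)) = √(14253 + 41) = √14294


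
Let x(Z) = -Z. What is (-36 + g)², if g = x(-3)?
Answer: 1089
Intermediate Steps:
g = 3 (g = -1*(-3) = 3)
(-36 + g)² = (-36 + 3)² = (-33)² = 1089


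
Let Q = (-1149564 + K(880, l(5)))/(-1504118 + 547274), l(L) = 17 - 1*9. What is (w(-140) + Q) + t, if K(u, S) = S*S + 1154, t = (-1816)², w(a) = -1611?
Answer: 175221855507/53158 ≈ 3.2962e+6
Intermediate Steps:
t = 3297856
l(L) = 8 (l(L) = 17 - 9 = 8)
K(u, S) = 1154 + S² (K(u, S) = S² + 1154 = 1154 + S²)
Q = 63797/53158 (Q = (-1149564 + (1154 + 8²))/(-1504118 + 547274) = (-1149564 + (1154 + 64))/(-956844) = (-1149564 + 1218)*(-1/956844) = -1148346*(-1/956844) = 63797/53158 ≈ 1.2001)
(w(-140) + Q) + t = (-1611 + 63797/53158) + 3297856 = -85573741/53158 + 3297856 = 175221855507/53158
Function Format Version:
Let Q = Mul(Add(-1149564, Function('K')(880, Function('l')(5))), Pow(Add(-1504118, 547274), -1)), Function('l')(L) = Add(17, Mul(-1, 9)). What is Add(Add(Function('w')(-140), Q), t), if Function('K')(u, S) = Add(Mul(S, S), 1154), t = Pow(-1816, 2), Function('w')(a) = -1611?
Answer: Rational(175221855507, 53158) ≈ 3.2962e+6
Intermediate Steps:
t = 3297856
Function('l')(L) = 8 (Function('l')(L) = Add(17, -9) = 8)
Function('K')(u, S) = Add(1154, Pow(S, 2)) (Function('K')(u, S) = Add(Pow(S, 2), 1154) = Add(1154, Pow(S, 2)))
Q = Rational(63797, 53158) (Q = Mul(Add(-1149564, Add(1154, Pow(8, 2))), Pow(Add(-1504118, 547274), -1)) = Mul(Add(-1149564, Add(1154, 64)), Pow(-956844, -1)) = Mul(Add(-1149564, 1218), Rational(-1, 956844)) = Mul(-1148346, Rational(-1, 956844)) = Rational(63797, 53158) ≈ 1.2001)
Add(Add(Function('w')(-140), Q), t) = Add(Add(-1611, Rational(63797, 53158)), 3297856) = Add(Rational(-85573741, 53158), 3297856) = Rational(175221855507, 53158)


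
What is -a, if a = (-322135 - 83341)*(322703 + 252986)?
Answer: 233428072964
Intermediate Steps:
a = -233428072964 (a = -405476*575689 = -233428072964)
-a = -1*(-233428072964) = 233428072964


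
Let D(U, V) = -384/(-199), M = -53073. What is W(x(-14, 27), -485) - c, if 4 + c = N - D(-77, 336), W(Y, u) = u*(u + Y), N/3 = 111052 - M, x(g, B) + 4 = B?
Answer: -53391515/199 ≈ -2.6830e+5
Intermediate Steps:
x(g, B) = -4 + B
D(U, V) = 384/199 (D(U, V) = -384*(-1/199) = 384/199)
N = 492375 (N = 3*(111052 - 1*(-53073)) = 3*(111052 + 53073) = 3*164125 = 492375)
W(Y, u) = u*(Y + u)
c = 97981445/199 (c = -4 + (492375 - 1*384/199) = -4 + (492375 - 384/199) = -4 + 97982241/199 = 97981445/199 ≈ 4.9237e+5)
W(x(-14, 27), -485) - c = -485*((-4 + 27) - 485) - 1*97981445/199 = -485*(23 - 485) - 97981445/199 = -485*(-462) - 97981445/199 = 224070 - 97981445/199 = -53391515/199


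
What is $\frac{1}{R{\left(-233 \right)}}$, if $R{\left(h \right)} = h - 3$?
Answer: $- \frac{1}{236} \approx -0.0042373$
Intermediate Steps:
$R{\left(h \right)} = -3 + h$
$\frac{1}{R{\left(-233 \right)}} = \frac{1}{-3 - 233} = \frac{1}{-236} = - \frac{1}{236}$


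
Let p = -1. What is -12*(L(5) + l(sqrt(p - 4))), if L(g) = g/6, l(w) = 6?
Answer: -82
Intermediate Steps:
L(g) = g/6 (L(g) = g*(1/6) = g/6)
-12*(L(5) + l(sqrt(p - 4))) = -12*((1/6)*5 + 6) = -12*(5/6 + 6) = -12*41/6 = -82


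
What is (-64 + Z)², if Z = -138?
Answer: 40804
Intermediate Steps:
(-64 + Z)² = (-64 - 138)² = (-202)² = 40804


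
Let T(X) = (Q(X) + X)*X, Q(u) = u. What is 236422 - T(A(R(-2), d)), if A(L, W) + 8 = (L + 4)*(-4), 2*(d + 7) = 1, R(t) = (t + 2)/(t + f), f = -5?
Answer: 235270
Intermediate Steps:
R(t) = (2 + t)/(-5 + t) (R(t) = (t + 2)/(t - 5) = (2 + t)/(-5 + t))
d = -13/2 (d = -7 + (½)*1 = -7 + ½ = -13/2 ≈ -6.5000)
A(L, W) = -24 - 4*L (A(L, W) = -8 + (L + 4)*(-4) = -8 + (4 + L)*(-4) = -8 + (-16 - 4*L) = -24 - 4*L)
T(X) = 2*X² (T(X) = (X + X)*X = (2*X)*X = 2*X²)
236422 - T(A(R(-2), d)) = 236422 - 2*(-24 - 4*(2 - 2)/(-5 - 2))² = 236422 - 2*(-24 - 4*0/(-7))² = 236422 - 2*(-24 - (-4)*0/7)² = 236422 - 2*(-24 - 4*0)² = 236422 - 2*(-24 + 0)² = 236422 - 2*(-24)² = 236422 - 2*576 = 236422 - 1*1152 = 236422 - 1152 = 235270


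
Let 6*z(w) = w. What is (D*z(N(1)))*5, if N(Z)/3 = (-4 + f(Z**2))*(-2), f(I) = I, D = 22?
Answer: 330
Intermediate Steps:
N(Z) = 24 - 6*Z**2 (N(Z) = 3*((-4 + Z**2)*(-2)) = 3*(8 - 2*Z**2) = 24 - 6*Z**2)
z(w) = w/6
(D*z(N(1)))*5 = (22*((24 - 6*1**2)/6))*5 = (22*((24 - 6*1)/6))*5 = (22*((24 - 6)/6))*5 = (22*((1/6)*18))*5 = (22*3)*5 = 66*5 = 330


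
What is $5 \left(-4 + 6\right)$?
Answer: $10$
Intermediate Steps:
$5 \left(-4 + 6\right) = 5 \cdot 2 = 10$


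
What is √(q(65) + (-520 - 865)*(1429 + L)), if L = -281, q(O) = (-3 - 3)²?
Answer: 2*I*√397486 ≈ 1260.9*I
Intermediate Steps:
q(O) = 36 (q(O) = (-6)² = 36)
√(q(65) + (-520 - 865)*(1429 + L)) = √(36 + (-520 - 865)*(1429 - 281)) = √(36 - 1385*1148) = √(36 - 1589980) = √(-1589944) = 2*I*√397486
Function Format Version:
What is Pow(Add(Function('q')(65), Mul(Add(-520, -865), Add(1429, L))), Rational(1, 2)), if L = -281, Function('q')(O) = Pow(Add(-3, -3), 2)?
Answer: Mul(2, I, Pow(397486, Rational(1, 2))) ≈ Mul(1260.9, I)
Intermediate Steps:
Function('q')(O) = 36 (Function('q')(O) = Pow(-6, 2) = 36)
Pow(Add(Function('q')(65), Mul(Add(-520, -865), Add(1429, L))), Rational(1, 2)) = Pow(Add(36, Mul(Add(-520, -865), Add(1429, -281))), Rational(1, 2)) = Pow(Add(36, Mul(-1385, 1148)), Rational(1, 2)) = Pow(Add(36, -1589980), Rational(1, 2)) = Pow(-1589944, Rational(1, 2)) = Mul(2, I, Pow(397486, Rational(1, 2)))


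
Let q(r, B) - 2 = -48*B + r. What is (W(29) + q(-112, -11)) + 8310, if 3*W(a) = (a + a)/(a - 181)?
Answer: 1989955/228 ≈ 8727.9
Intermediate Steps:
q(r, B) = 2 + r - 48*B (q(r, B) = 2 + (-48*B + r) = 2 + (r - 48*B) = 2 + r - 48*B)
W(a) = 2*a/(3*(-181 + a)) (W(a) = ((a + a)/(a - 181))/3 = ((2*a)/(-181 + a))/3 = (2*a/(-181 + a))/3 = 2*a/(3*(-181 + a)))
(W(29) + q(-112, -11)) + 8310 = ((⅔)*29/(-181 + 29) + (2 - 112 - 48*(-11))) + 8310 = ((⅔)*29/(-152) + (2 - 112 + 528)) + 8310 = ((⅔)*29*(-1/152) + 418) + 8310 = (-29/228 + 418) + 8310 = 95275/228 + 8310 = 1989955/228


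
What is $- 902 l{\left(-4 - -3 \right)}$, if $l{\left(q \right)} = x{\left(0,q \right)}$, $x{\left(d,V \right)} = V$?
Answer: $902$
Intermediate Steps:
$l{\left(q \right)} = q$
$- 902 l{\left(-4 - -3 \right)} = - 902 \left(-4 - -3\right) = - 902 \left(-4 + 3\right) = \left(-902\right) \left(-1\right) = 902$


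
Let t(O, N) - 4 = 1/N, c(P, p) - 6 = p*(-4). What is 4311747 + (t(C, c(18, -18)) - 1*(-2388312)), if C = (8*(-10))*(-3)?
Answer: 522604915/78 ≈ 6.7001e+6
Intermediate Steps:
C = 240 (C = -80*(-3) = 240)
c(P, p) = 6 - 4*p (c(P, p) = 6 + p*(-4) = 6 - 4*p)
t(O, N) = 4 + 1/N
4311747 + (t(C, c(18, -18)) - 1*(-2388312)) = 4311747 + ((4 + 1/(6 - 4*(-18))) - 1*(-2388312)) = 4311747 + ((4 + 1/(6 + 72)) + 2388312) = 4311747 + ((4 + 1/78) + 2388312) = 4311747 + (313/78 + 2388312) = 4311747 + 186288649/78 = 522604915/78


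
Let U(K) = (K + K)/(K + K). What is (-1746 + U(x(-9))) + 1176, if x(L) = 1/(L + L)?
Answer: -569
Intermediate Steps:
x(L) = 1/(2*L)
U(K) = 1 (U(K) = (2*K)/((2*K)) = (2*K)*(1/(2*K)) = 1)
(-1746 + U(x(-9))) + 1176 = (-1746 + 1) + 1176 = -1745 + 1176 = -569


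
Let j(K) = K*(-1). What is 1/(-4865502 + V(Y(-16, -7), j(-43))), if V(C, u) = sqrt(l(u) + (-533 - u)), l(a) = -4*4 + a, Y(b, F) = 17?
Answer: -1621834/7891036570851 - I*sqrt(61)/7891036570851 ≈ -2.0553e-7 - 9.8976e-13*I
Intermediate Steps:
l(a) = -16 + a
j(K) = -K
V(C, u) = 3*I*sqrt(61) (V(C, u) = sqrt((-16 + u) + (-533 - u)) = sqrt(-549) = 3*I*sqrt(61))
1/(-4865502 + V(Y(-16, -7), j(-43))) = 1/(-4865502 + 3*I*sqrt(61))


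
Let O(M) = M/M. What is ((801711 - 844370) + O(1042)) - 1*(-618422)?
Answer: 575764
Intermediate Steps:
O(M) = 1
((801711 - 844370) + O(1042)) - 1*(-618422) = ((801711 - 844370) + 1) - 1*(-618422) = (-42659 + 1) + 618422 = -42658 + 618422 = 575764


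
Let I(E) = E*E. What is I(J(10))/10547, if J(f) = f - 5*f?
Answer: 1600/10547 ≈ 0.15170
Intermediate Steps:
J(f) = -4*f
I(E) = E**2
I(J(10))/10547 = (-4*10)**2/10547 = (-40)**2*(1/10547) = 1600*(1/10547) = 1600/10547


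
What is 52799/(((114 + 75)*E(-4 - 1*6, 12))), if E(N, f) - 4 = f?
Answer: 52799/3024 ≈ 17.460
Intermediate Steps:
E(N, f) = 4 + f
52799/(((114 + 75)*E(-4 - 1*6, 12))) = 52799/(((114 + 75)*(4 + 12))) = 52799/((189*16)) = 52799/3024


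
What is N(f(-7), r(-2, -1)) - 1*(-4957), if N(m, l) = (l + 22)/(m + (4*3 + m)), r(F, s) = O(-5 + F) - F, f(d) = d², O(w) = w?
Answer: 545287/110 ≈ 4957.2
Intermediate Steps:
r(F, s) = -5 (r(F, s) = (-5 + F) - F = -5)
N(m, l) = (22 + l)/(12 + 2*m) (N(m, l) = (22 + l)/(m + (12 + m)) = (22 + l)/(12 + 2*m))
N(f(-7), r(-2, -1)) - 1*(-4957) = (22 - 5)/(2*(6 + (-7)²)) - 1*(-4957) = (½)*17/(6 + 49) + 4957 = (½)*17/55 + 4957 = (½)*(1/55)*17 + 4957 = 17/110 + 4957 = 545287/110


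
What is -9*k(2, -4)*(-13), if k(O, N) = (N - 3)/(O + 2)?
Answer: -819/4 ≈ -204.75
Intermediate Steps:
k(O, N) = (-3 + N)/(2 + O)
-9*k(2, -4)*(-13) = -9*(-3 - 4)/(2 + 2)*(-13) = -9*(-7)/4*(-13) = -9*(-7/4)*(-13) = (63/4)*(-13) = -819/4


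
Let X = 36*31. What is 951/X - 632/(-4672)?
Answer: 53629/54312 ≈ 0.98742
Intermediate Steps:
X = 1116
951/X - 632/(-4672) = 951/1116 - 632/(-4672) = 951*(1/1116) - 632*(-1/4672) = 317/372 + 79/584 = 53629/54312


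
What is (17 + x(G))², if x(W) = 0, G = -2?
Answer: 289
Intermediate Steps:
(17 + x(G))² = (17 + 0)² = 17² = 289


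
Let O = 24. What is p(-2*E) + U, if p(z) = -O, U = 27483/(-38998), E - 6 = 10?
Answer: -963435/38998 ≈ -24.705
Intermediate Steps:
E = 16 (E = 6 + 10 = 16)
U = -27483/38998 (U = 27483*(-1/38998) = -27483/38998 ≈ -0.70473)
p(z) = -24 (p(z) = -1*24 = -24)
p(-2*E) + U = -24 - 27483/38998 = -963435/38998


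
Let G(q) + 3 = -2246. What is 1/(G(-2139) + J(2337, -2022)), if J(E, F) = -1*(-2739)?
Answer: 1/490 ≈ 0.0020408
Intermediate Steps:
G(q) = -2249 (G(q) = -3 - 2246 = -2249)
J(E, F) = 2739
1/(G(-2139) + J(2337, -2022)) = 1/(-2249 + 2739) = 1/490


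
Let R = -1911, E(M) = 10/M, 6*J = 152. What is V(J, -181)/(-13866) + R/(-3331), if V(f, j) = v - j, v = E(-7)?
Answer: 60432805/107771174 ≈ 0.56075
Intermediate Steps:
J = 76/3 (J = (⅙)*152 = 76/3 ≈ 25.333)
v = -10/7 (v = 10/(-7) = 10*(-⅐) = -10/7 ≈ -1.4286)
V(f, j) = -10/7 - j
V(J, -181)/(-13866) + R/(-3331) = (-10/7 - 1*(-181))/(-13866) - 1911/(-3331) = (-10/7 + 181)*(-1/13866) - 1911*(-1/3331) = (1257/7)*(-1/13866) + 1911/3331 = -419/32354 + 1911/3331 = 60432805/107771174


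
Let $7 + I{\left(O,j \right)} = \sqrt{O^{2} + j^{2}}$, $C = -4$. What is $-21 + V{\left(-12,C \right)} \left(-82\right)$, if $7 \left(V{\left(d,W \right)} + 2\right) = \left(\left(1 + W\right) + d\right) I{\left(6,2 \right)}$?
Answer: $-1087 + \frac{2460 \sqrt{10}}{7} \approx 24.315$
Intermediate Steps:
$I{\left(O,j \right)} = -7 + \sqrt{O^{2} + j^{2}}$
$V{\left(d,W \right)} = -2 + \frac{\left(-7 + 2 \sqrt{10}\right) \left(1 + W + d\right)}{7}$ ($V{\left(d,W \right)} = -2 + \frac{\left(\left(1 + W\right) + d\right) \left(-7 + \sqrt{6^{2} + 2^{2}}\right)}{7} = -2 + \frac{\left(1 + W + d\right) \left(-7 + \sqrt{36 + 4}\right)}{7} = -2 + \frac{\left(1 + W + d\right) \left(-7 + \sqrt{40}\right)}{7} = -2 + \frac{\left(1 + W + d\right) \left(-7 + 2 \sqrt{10}\right)}{7} = -2 + \frac{\left(-7 + 2 \sqrt{10}\right) \left(1 + W + d\right)}{7}$)
$-21 + V{\left(-12,C \right)} \left(-82\right) = -21 + \left(-3 + \frac{2 \sqrt{10}}{7} - - \frac{4 \left(7 - 2 \sqrt{10}\right)}{7} - - \frac{12 \left(7 - 2 \sqrt{10}\right)}{7}\right) \left(-82\right) = -21 + \left(-3 + \frac{2 \sqrt{10}}{7} + \left(4 - \frac{8 \sqrt{10}}{7}\right) + \left(12 - \frac{24 \sqrt{10}}{7}\right)\right) \left(-82\right) = -21 + \left(13 - \frac{30 \sqrt{10}}{7}\right) \left(-82\right) = -21 - \left(1066 - \frac{2460 \sqrt{10}}{7}\right) = -1087 + \frac{2460 \sqrt{10}}{7}$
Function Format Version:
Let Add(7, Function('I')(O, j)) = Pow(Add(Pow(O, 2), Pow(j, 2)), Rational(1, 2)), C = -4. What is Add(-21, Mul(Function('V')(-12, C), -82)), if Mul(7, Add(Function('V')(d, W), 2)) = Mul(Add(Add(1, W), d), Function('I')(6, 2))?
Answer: Add(-1087, Mul(Rational(2460, 7), Pow(10, Rational(1, 2)))) ≈ 24.315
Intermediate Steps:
Function('I')(O, j) = Add(-7, Pow(Add(Pow(O, 2), Pow(j, 2)), Rational(1, 2)))
Function('V')(d, W) = Add(-2, Mul(Rational(1, 7), Add(-7, Mul(2, Pow(10, Rational(1, 2)))), Add(1, W, d))) (Function('V')(d, W) = Add(-2, Mul(Rational(1, 7), Mul(Add(Add(1, W), d), Add(-7, Pow(Add(Pow(6, 2), Pow(2, 2)), Rational(1, 2)))))) = Add(-2, Mul(Rational(1, 7), Mul(Add(1, W, d), Add(-7, Pow(Add(36, 4), Rational(1, 2)))))) = Add(-2, Mul(Rational(1, 7), Mul(Add(1, W, d), Add(-7, Pow(40, Rational(1, 2)))))) = Add(-2, Mul(Rational(1, 7), Mul(Add(1, W, d), Add(-7, Mul(2, Pow(10, Rational(1, 2))))))) = Add(-2, Mul(Rational(1, 7), Mul(Add(-7, Mul(2, Pow(10, Rational(1, 2)))), Add(1, W, d)))) = Add(-2, Mul(Rational(1, 7), Add(-7, Mul(2, Pow(10, Rational(1, 2)))), Add(1, W, d))))
Add(-21, Mul(Function('V')(-12, C), -82)) = Add(-21, Mul(Add(-3, Mul(Rational(2, 7), Pow(10, Rational(1, 2))), Mul(Rational(-1, 7), -4, Add(7, Mul(-2, Pow(10, Rational(1, 2))))), Mul(Rational(-1, 7), -12, Add(7, Mul(-2, Pow(10, Rational(1, 2)))))), -82)) = Add(-21, Mul(Add(-3, Mul(Rational(2, 7), Pow(10, Rational(1, 2))), Add(4, Mul(Rational(-8, 7), Pow(10, Rational(1, 2)))), Add(12, Mul(Rational(-24, 7), Pow(10, Rational(1, 2))))), -82)) = Add(-21, Mul(Add(13, Mul(Rational(-30, 7), Pow(10, Rational(1, 2)))), -82)) = Add(-21, Add(-1066, Mul(Rational(2460, 7), Pow(10, Rational(1, 2))))) = Add(-1087, Mul(Rational(2460, 7), Pow(10, Rational(1, 2))))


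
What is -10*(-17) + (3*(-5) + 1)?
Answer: 156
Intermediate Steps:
-10*(-17) + (3*(-5) + 1) = 170 + (-15 + 1) = 170 - 14 = 156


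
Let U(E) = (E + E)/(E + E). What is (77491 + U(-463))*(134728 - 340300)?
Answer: -15930185424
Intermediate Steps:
U(E) = 1 (U(E) = (2*E)/((2*E)) = (2*E)*(1/(2*E)) = 1)
(77491 + U(-463))*(134728 - 340300) = (77491 + 1)*(134728 - 340300) = 77492*(-205572) = -15930185424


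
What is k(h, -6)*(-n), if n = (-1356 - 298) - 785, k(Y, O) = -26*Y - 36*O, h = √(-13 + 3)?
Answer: 526824 - 63414*I*√10 ≈ 5.2682e+5 - 2.0053e+5*I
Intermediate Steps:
h = I*√10 (h = √(-10) = I*√10 ≈ 3.1623*I)
k(Y, O) = -36*O - 26*Y
n = -2439 (n = -1654 - 785 = -2439)
k(h, -6)*(-n) = (-36*(-6) - 26*I*√10)*(-1*(-2439)) = (216 - 26*I*√10)*2439 = 526824 - 63414*I*√10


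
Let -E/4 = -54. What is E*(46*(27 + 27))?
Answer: 536544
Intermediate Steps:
E = 216 (E = -4*(-54) = 216)
E*(46*(27 + 27)) = 216*(46*(27 + 27)) = 216*(46*54) = 216*2484 = 536544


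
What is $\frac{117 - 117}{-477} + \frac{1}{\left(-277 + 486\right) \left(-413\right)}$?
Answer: $- \frac{1}{86317} \approx -1.1585 \cdot 10^{-5}$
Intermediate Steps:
$\frac{117 - 117}{-477} + \frac{1}{\left(-277 + 486\right) \left(-413\right)} = 0 \left(- \frac{1}{477}\right) + \frac{1}{209} \left(- \frac{1}{413}\right) = 0 + \frac{1}{209} \left(- \frac{1}{413}\right) = 0 - \frac{1}{86317} = - \frac{1}{86317}$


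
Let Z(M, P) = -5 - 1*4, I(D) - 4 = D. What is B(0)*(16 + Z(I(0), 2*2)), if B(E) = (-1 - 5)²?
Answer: 252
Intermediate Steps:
B(E) = 36 (B(E) = (-6)² = 36)
I(D) = 4 + D
Z(M, P) = -9 (Z(M, P) = -5 - 4 = -9)
B(0)*(16 + Z(I(0), 2*2)) = 36*(16 - 9) = 36*7 = 252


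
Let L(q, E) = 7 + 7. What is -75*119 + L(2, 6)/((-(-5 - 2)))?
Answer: -8923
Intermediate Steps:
L(q, E) = 14
-75*119 + L(2, 6)/((-(-5 - 2))) = -75*119 + 14/((-(-5 - 2))) = -8925 + 14/((-1*(-7))) = -8925 + 14/7 = -8925 + 14*(1/7) = -8925 + 2 = -8923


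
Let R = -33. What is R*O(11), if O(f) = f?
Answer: -363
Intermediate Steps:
R*O(11) = -33*11 = -363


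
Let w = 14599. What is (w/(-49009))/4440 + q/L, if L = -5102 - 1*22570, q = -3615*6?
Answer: 196639131203/250892753880 ≈ 0.78376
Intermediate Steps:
q = -21690
L = -27672 (L = -5102 - 22570 = -27672)
(w/(-49009))/4440 + q/L = (14599/(-49009))/4440 - 21690/(-27672) = (14599*(-1/49009))*(1/4440) - 21690*(-1/27672) = -14599/49009*1/4440 + 3615/4612 = -14599/217599960 + 3615/4612 = 196639131203/250892753880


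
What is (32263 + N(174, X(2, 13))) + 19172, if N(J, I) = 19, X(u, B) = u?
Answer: 51454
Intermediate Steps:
(32263 + N(174, X(2, 13))) + 19172 = (32263 + 19) + 19172 = 32282 + 19172 = 51454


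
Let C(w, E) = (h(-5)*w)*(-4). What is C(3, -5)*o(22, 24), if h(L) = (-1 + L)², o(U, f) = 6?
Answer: -2592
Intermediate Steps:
C(w, E) = -144*w (C(w, E) = ((-1 - 5)²*w)*(-4) = ((-6)²*w)*(-4) = (36*w)*(-4) = -144*w)
C(3, -5)*o(22, 24) = -144*3*6 = -432*6 = -2592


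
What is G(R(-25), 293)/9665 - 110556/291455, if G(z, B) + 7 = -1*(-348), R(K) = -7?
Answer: -193827517/563382515 ≈ -0.34404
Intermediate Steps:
G(z, B) = 341 (G(z, B) = -7 - 1*(-348) = -7 + 348 = 341)
G(R(-25), 293)/9665 - 110556/291455 = 341/9665 - 110556/291455 = -193827517/563382515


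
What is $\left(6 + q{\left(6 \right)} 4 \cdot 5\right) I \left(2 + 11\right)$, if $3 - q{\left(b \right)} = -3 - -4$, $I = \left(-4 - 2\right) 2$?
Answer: $-7176$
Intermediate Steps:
$I = -12$ ($I = \left(-6\right) 2 = -12$)
$q{\left(b \right)} = 2$ ($q{\left(b \right)} = 3 - \left(-3 - -4\right) = 3 - \left(-3 + 4\right) = 3 - 1 = 2$)
$\left(6 + q{\left(6 \right)} 4 \cdot 5\right) I \left(2 + 11\right) = \left(6 + 2 \cdot 4 \cdot 5\right) \left(-12\right) \left(2 + 11\right) = \left(6 + 8 \cdot 5\right) \left(-12\right) 13 = \left(6 + 40\right) \left(-12\right) 13 = 46 \left(-12\right) 13 = \left(-552\right) 13 = -7176$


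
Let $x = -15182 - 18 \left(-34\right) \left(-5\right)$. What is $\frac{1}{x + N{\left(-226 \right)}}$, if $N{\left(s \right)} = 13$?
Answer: $- \frac{1}{18229} \approx -5.4858 \cdot 10^{-5}$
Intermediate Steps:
$x = -18242$ ($x = -15182 - \left(-612\right) \left(-5\right) = -15182 - 3060 = -18242$)
$\frac{1}{x + N{\left(-226 \right)}} = \frac{1}{-18242 + 13} = \frac{1}{-18229} = - \frac{1}{18229}$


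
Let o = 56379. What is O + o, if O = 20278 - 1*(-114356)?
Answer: 191013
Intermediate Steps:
O = 134634 (O = 20278 + 114356 = 134634)
O + o = 134634 + 56379 = 191013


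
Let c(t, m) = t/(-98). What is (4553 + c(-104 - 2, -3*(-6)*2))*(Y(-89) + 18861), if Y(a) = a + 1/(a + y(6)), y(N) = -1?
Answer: 37700723885/441 ≈ 8.5489e+7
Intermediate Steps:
Y(a) = a + 1/(-1 + a) (Y(a) = a + 1/(a - 1) = a + 1/(-1 + a))
c(t, m) = -t/98 (c(t, m) = t*(-1/98) = -t/98)
(4553 + c(-104 - 2, -3*(-6)*2))*(Y(-89) + 18861) = (4553 - (-104 - 2)/98)*((1 + (-89)**2 - 1*(-89))/(-1 - 89) + 18861) = (4553 - 1/98*(-106))*((1 + 7921 + 89)/(-90) + 18861) = (4553 + 53/49)*(-1/90*8011 + 18861) = 223150*(-8011/90 + 18861)/49 = (223150/49)*(1689479/90) = 37700723885/441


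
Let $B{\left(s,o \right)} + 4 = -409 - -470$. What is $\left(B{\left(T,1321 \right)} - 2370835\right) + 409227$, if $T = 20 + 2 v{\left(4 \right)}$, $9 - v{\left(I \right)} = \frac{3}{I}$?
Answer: $-1961551$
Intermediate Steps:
$v{\left(I \right)} = 9 - \frac{3}{I}$
$T = \frac{73}{2}$ ($T = 20 + 2 \left(9 - \frac{3}{4}\right) = 20 + 2 \cdot \frac{33}{4} = 20 + \frac{33}{2} = \frac{73}{2} \approx 36.5$)
$B{\left(s,o \right)} = 57$ ($B{\left(s,o \right)} = -4 - -61 = -4 + \left(-409 + 470\right) = -4 + 61 = 57$)
$\left(B{\left(T,1321 \right)} - 2370835\right) + 409227 = \left(57 - 2370835\right) + 409227 = -2370778 + 409227 = -1961551$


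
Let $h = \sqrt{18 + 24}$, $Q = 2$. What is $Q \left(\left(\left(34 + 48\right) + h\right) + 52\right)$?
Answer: $268 + 2 \sqrt{42} \approx 280.96$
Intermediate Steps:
$h = \sqrt{42} \approx 6.4807$
$Q \left(\left(\left(34 + 48\right) + h\right) + 52\right) = 2 \left(\left(\left(34 + 48\right) + \sqrt{42}\right) + 52\right) = 2 \left(\left(82 + \sqrt{42}\right) + 52\right) = 2 \left(134 + \sqrt{42}\right) = 268 + 2 \sqrt{42}$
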